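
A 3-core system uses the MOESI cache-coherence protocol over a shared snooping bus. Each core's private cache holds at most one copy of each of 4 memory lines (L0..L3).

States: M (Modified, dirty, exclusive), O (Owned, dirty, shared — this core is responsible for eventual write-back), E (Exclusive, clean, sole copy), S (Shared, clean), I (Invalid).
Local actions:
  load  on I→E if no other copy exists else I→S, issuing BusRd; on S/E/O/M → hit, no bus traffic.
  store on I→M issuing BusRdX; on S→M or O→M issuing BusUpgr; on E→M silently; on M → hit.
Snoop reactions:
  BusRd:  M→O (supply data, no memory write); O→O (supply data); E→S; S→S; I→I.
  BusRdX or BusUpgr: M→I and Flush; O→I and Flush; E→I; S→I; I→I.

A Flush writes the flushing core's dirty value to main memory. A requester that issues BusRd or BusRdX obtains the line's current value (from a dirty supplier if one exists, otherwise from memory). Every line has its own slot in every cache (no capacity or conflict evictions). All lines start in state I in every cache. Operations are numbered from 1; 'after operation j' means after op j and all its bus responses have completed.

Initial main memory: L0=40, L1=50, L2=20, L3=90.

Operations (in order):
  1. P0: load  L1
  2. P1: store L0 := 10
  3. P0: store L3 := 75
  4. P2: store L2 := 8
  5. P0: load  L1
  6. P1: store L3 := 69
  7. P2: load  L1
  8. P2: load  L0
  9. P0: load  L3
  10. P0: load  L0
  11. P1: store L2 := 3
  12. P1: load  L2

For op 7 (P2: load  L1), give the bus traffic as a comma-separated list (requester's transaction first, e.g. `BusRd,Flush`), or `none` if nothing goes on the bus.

1. P0: load  L1  bus=[BusRd]  L1: P0=E P1=I P2=I  mem[L1]=50
2. P1: store L0 := 10  bus=[BusRdX]  L0: P0=I P1=M P2=I  mem[L0]=40
3. P0: store L3 := 75  bus=[BusRdX]  L3: P0=M P1=I P2=I  mem[L3]=90
4. P2: store L2 := 8  bus=[BusRdX]  L2: P0=I P1=I P2=M  mem[L2]=20
5. P0: load  L1  bus=[-]  L1: P0=E P1=I P2=I  mem[L1]=50
6. P1: store L3 := 69  bus=[BusRdX,Flush]  L3: P0=I P1=M P2=I  mem[L3]=75
7. P2: load  L1  bus=[BusRd]  L1: P0=S P1=I P2=S  mem[L1]=50
8. P2: load  L0  bus=[BusRd]  L0: P0=I P1=O P2=S  mem[L0]=40
9. P0: load  L3  bus=[BusRd]  L3: P0=S P1=O P2=I  mem[L3]=75
10. P0: load  L0  bus=[BusRd]  L0: P0=S P1=O P2=S  mem[L0]=40
11. P1: store L2 := 3  bus=[BusRdX,Flush]  L2: P0=I P1=M P2=I  mem[L2]=8
12. P1: load  L2  bus=[-]  L2: P0=I P1=M P2=I  mem[L2]=8

bus = BusRd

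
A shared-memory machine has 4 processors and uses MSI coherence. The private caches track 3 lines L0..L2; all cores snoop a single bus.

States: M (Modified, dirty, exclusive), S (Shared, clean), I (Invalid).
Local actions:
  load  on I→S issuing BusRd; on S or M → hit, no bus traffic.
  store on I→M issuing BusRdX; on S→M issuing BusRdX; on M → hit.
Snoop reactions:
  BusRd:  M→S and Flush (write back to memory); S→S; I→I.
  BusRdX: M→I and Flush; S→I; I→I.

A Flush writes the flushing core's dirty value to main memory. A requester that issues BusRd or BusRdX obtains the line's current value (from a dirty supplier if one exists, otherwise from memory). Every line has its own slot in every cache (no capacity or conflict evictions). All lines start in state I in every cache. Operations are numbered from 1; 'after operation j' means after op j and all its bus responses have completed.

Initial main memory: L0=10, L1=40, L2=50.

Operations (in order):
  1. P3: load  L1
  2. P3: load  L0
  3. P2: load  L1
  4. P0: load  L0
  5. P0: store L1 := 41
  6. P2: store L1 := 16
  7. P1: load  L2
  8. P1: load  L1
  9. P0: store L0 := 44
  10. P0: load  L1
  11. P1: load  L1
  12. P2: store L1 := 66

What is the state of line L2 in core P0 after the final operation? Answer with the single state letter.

step 1: P3: load  L1  ⟶  IIIS  (L1)  txn=BusRd  M[L1]=40
step 2: P3: load  L0  ⟶  IIIS  (L0)  txn=BusRd  M[L0]=10
step 3: P2: load  L1  ⟶  IISS  (L1)  txn=BusRd  M[L1]=40
step 4: P0: load  L0  ⟶  SIIS  (L0)  txn=BusRd  M[L0]=10
step 5: P0: store L1 := 41  ⟶  MIII  (L1)  txn=BusRdX  M[L1]=40
step 6: P2: store L1 := 16  ⟶  IIMI  (L1)  txn=BusRdX+Flush  M[L1]=41
step 7: P1: load  L2  ⟶  ISII  (L2)  txn=BusRd  M[L2]=50
step 8: P1: load  L1  ⟶  ISSI  (L1)  txn=BusRd+Flush  M[L1]=16
step 9: P0: store L0 := 44  ⟶  MIII  (L0)  txn=BusRdX  M[L0]=10
step 10: P0: load  L1  ⟶  SSSI  (L1)  txn=BusRd  M[L1]=16
step 11: P1: load  L1  ⟶  SSSI  (L1)  txn=∅  M[L1]=16
step 12: P2: store L1 := 66  ⟶  IIMI  (L1)  txn=BusRdX  M[L1]=16

state = I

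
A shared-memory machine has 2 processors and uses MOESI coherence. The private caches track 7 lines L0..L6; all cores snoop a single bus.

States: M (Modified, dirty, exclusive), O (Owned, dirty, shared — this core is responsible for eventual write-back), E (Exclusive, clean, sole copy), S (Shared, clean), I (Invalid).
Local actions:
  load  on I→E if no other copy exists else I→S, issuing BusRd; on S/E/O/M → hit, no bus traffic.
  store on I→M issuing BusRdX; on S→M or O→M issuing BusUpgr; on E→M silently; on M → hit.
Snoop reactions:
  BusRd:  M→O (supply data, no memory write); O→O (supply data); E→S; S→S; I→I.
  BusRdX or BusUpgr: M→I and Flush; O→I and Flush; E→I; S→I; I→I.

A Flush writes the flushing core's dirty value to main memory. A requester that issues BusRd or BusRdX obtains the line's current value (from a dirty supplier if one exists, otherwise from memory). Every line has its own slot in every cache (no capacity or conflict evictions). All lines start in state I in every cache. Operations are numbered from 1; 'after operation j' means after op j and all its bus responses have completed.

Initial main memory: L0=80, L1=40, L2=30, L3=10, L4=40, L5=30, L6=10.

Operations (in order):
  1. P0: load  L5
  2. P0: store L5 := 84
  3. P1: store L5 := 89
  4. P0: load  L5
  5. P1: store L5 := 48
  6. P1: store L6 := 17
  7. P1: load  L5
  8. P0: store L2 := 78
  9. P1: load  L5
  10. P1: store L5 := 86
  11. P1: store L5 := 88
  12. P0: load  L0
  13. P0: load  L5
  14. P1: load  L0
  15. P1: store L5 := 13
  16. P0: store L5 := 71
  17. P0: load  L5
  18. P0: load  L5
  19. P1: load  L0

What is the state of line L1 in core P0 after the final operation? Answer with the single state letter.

state = I

step 1: P0: load  L5  ⟶  EI  (L5)  txn=BusRd  M[L5]=30
step 2: P0: store L5 := 84  ⟶  MI  (L5)  txn=∅  M[L5]=30
step 3: P1: store L5 := 89  ⟶  IM  (L5)  txn=BusRdX+Flush  M[L5]=84
step 4: P0: load  L5  ⟶  SO  (L5)  txn=BusRd  M[L5]=84
step 5: P1: store L5 := 48  ⟶  IM  (L5)  txn=BusUpgr  M[L5]=84
step 6: P1: store L6 := 17  ⟶  IM  (L6)  txn=BusRdX  M[L6]=10
step 7: P1: load  L5  ⟶  IM  (L5)  txn=∅  M[L5]=84
step 8: P0: store L2 := 78  ⟶  MI  (L2)  txn=BusRdX  M[L2]=30
step 9: P1: load  L5  ⟶  IM  (L5)  txn=∅  M[L5]=84
step 10: P1: store L5 := 86  ⟶  IM  (L5)  txn=∅  M[L5]=84
step 11: P1: store L5 := 88  ⟶  IM  (L5)  txn=∅  M[L5]=84
step 12: P0: load  L0  ⟶  EI  (L0)  txn=BusRd  M[L0]=80
step 13: P0: load  L5  ⟶  SO  (L5)  txn=BusRd  M[L5]=84
step 14: P1: load  L0  ⟶  SS  (L0)  txn=BusRd  M[L0]=80
step 15: P1: store L5 := 13  ⟶  IM  (L5)  txn=BusUpgr  M[L5]=84
step 16: P0: store L5 := 71  ⟶  MI  (L5)  txn=BusRdX+Flush  M[L5]=13
step 17: P0: load  L5  ⟶  MI  (L5)  txn=∅  M[L5]=13
step 18: P0: load  L5  ⟶  MI  (L5)  txn=∅  M[L5]=13
step 19: P1: load  L0  ⟶  SS  (L0)  txn=∅  M[L0]=80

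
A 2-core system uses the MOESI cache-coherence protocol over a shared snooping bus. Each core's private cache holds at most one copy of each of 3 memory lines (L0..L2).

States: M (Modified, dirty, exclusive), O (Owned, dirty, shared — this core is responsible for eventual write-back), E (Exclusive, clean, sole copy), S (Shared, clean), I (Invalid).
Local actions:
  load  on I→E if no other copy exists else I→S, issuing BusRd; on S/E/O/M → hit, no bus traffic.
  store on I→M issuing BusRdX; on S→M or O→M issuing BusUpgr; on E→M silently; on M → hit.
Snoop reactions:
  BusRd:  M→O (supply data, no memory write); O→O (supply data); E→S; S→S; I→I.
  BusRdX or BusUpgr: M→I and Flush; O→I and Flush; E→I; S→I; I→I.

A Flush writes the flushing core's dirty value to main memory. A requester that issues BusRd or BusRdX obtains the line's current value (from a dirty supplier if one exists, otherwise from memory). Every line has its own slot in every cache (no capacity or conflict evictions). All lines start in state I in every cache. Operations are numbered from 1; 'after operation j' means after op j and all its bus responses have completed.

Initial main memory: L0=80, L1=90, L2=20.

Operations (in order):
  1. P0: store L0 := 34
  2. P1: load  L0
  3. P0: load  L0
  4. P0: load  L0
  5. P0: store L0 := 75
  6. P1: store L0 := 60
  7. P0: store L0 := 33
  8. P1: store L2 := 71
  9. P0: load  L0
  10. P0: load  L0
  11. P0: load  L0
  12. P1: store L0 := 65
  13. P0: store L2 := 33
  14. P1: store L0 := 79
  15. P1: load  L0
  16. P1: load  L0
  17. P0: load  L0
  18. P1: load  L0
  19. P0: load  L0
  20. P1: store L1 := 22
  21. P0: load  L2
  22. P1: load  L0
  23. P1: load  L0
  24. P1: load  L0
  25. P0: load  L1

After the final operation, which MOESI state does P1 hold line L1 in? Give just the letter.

1. P0: store L0 := 34  bus=[BusRdX]  L0: P0=M P1=I  mem[L0]=80
2. P1: load  L0  bus=[BusRd]  L0: P0=O P1=S  mem[L0]=80
3. P0: load  L0  bus=[-]  L0: P0=O P1=S  mem[L0]=80
4. P0: load  L0  bus=[-]  L0: P0=O P1=S  mem[L0]=80
5. P0: store L0 := 75  bus=[BusUpgr]  L0: P0=M P1=I  mem[L0]=80
6. P1: store L0 := 60  bus=[BusRdX,Flush]  L0: P0=I P1=M  mem[L0]=75
7. P0: store L0 := 33  bus=[BusRdX,Flush]  L0: P0=M P1=I  mem[L0]=60
8. P1: store L2 := 71  bus=[BusRdX]  L2: P0=I P1=M  mem[L2]=20
9. P0: load  L0  bus=[-]  L0: P0=M P1=I  mem[L0]=60
10. P0: load  L0  bus=[-]  L0: P0=M P1=I  mem[L0]=60
11. P0: load  L0  bus=[-]  L0: P0=M P1=I  mem[L0]=60
12. P1: store L0 := 65  bus=[BusRdX,Flush]  L0: P0=I P1=M  mem[L0]=33
13. P0: store L2 := 33  bus=[BusRdX,Flush]  L2: P0=M P1=I  mem[L2]=71
14. P1: store L0 := 79  bus=[-]  L0: P0=I P1=M  mem[L0]=33
15. P1: load  L0  bus=[-]  L0: P0=I P1=M  mem[L0]=33
16. P1: load  L0  bus=[-]  L0: P0=I P1=M  mem[L0]=33
17. P0: load  L0  bus=[BusRd]  L0: P0=S P1=O  mem[L0]=33
18. P1: load  L0  bus=[-]  L0: P0=S P1=O  mem[L0]=33
19. P0: load  L0  bus=[-]  L0: P0=S P1=O  mem[L0]=33
20. P1: store L1 := 22  bus=[BusRdX]  L1: P0=I P1=M  mem[L1]=90
21. P0: load  L2  bus=[-]  L2: P0=M P1=I  mem[L2]=71
22. P1: load  L0  bus=[-]  L0: P0=S P1=O  mem[L0]=33
23. P1: load  L0  bus=[-]  L0: P0=S P1=O  mem[L0]=33
24. P1: load  L0  bus=[-]  L0: P0=S P1=O  mem[L0]=33
25. P0: load  L1  bus=[BusRd]  L1: P0=S P1=O  mem[L1]=90

state = O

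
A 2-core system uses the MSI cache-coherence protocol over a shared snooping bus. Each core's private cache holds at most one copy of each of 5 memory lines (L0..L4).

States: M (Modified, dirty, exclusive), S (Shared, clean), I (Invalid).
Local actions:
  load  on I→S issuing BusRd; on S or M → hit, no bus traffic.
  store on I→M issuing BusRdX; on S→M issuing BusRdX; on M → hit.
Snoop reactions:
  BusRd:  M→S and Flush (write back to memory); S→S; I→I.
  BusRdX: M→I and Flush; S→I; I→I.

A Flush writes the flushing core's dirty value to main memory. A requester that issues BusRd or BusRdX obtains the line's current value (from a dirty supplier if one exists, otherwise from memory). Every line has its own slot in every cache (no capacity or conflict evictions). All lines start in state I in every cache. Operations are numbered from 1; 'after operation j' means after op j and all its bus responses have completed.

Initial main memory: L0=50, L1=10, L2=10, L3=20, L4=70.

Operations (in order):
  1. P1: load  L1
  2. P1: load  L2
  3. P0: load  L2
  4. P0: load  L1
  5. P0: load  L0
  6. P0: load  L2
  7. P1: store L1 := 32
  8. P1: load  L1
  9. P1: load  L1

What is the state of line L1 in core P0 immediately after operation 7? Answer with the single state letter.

state = I

1. P1: load  L1  bus=[BusRd]  L1: P0=I P1=S  mem[L1]=10
2. P1: load  L2  bus=[BusRd]  L2: P0=I P1=S  mem[L2]=10
3. P0: load  L2  bus=[BusRd]  L2: P0=S P1=S  mem[L2]=10
4. P0: load  L1  bus=[BusRd]  L1: P0=S P1=S  mem[L1]=10
5. P0: load  L0  bus=[BusRd]  L0: P0=S P1=I  mem[L0]=50
6. P0: load  L2  bus=[-]  L2: P0=S P1=S  mem[L2]=10
7. P1: store L1 := 32  bus=[BusRdX]  L1: P0=I P1=M  mem[L1]=10
8. P1: load  L1  bus=[-]  L1: P0=I P1=M  mem[L1]=10
9. P1: load  L1  bus=[-]  L1: P0=I P1=M  mem[L1]=10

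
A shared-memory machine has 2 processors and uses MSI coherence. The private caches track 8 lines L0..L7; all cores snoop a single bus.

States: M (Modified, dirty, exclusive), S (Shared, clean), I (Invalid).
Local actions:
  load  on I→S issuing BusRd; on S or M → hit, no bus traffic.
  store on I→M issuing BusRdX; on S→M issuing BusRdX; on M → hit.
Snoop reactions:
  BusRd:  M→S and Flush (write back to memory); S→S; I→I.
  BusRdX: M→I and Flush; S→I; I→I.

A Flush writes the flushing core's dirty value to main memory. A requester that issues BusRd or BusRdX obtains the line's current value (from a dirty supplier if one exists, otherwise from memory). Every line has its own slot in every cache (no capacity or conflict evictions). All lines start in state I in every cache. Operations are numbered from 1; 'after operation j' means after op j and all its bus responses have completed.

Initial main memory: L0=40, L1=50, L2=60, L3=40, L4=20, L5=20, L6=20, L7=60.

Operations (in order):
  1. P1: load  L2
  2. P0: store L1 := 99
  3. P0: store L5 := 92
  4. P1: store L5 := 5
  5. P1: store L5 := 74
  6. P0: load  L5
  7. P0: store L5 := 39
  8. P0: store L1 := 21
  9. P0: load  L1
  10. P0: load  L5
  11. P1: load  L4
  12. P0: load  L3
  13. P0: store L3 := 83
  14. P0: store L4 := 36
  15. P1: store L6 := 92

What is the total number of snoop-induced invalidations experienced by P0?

step 1: P1: load  L2  ⟶  IS  (L2)  txn=BusRd  M[L2]=60
step 2: P0: store L1 := 99  ⟶  MI  (L1)  txn=BusRdX  M[L1]=50
step 3: P0: store L5 := 92  ⟶  MI  (L5)  txn=BusRdX  M[L5]=20
step 4: P1: store L5 := 5  ⟶  IM  (L5)  txn=BusRdX+Flush  M[L5]=92
step 5: P1: store L5 := 74  ⟶  IM  (L5)  txn=∅  M[L5]=92
step 6: P0: load  L5  ⟶  SS  (L5)  txn=BusRd+Flush  M[L5]=74
step 7: P0: store L5 := 39  ⟶  MI  (L5)  txn=BusRdX  M[L5]=74
step 8: P0: store L1 := 21  ⟶  MI  (L1)  txn=∅  M[L1]=50
step 9: P0: load  L1  ⟶  MI  (L1)  txn=∅  M[L1]=50
step 10: P0: load  L5  ⟶  MI  (L5)  txn=∅  M[L5]=74
step 11: P1: load  L4  ⟶  IS  (L4)  txn=BusRd  M[L4]=20
step 12: P0: load  L3  ⟶  SI  (L3)  txn=BusRd  M[L3]=40
step 13: P0: store L3 := 83  ⟶  MI  (L3)  txn=BusRdX  M[L3]=40
step 14: P0: store L4 := 36  ⟶  MI  (L4)  txn=BusRdX  M[L4]=20
step 15: P1: store L6 := 92  ⟶  IM  (L6)  txn=BusRdX  M[L6]=20

invalidations = 1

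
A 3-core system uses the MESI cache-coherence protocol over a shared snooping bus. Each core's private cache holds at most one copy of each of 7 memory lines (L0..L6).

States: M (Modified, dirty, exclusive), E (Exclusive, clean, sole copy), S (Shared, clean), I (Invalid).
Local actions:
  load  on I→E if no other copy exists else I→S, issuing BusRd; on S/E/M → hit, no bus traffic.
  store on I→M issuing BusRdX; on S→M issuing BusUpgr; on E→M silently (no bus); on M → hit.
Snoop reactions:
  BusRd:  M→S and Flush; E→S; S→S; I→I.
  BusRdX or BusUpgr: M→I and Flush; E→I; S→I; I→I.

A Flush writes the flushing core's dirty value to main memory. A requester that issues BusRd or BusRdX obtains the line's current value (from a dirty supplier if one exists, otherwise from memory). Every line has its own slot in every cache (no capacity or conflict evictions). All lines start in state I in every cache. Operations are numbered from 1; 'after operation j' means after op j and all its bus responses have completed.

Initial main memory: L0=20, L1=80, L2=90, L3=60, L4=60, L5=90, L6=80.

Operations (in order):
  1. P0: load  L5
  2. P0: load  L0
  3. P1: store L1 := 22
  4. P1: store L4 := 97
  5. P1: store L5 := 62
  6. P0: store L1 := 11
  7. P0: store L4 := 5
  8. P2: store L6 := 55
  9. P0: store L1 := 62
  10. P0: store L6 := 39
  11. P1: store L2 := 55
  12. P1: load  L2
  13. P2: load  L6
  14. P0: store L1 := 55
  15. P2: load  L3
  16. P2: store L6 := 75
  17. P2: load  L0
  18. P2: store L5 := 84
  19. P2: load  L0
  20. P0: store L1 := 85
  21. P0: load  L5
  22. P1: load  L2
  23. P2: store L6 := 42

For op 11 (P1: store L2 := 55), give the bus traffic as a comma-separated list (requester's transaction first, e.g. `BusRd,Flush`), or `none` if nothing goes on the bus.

step 1: P0: load  L5  ⟶  EII  (L5)  txn=BusRd  M[L5]=90
step 2: P0: load  L0  ⟶  EII  (L0)  txn=BusRd  M[L0]=20
step 3: P1: store L1 := 22  ⟶  IMI  (L1)  txn=BusRdX  M[L1]=80
step 4: P1: store L4 := 97  ⟶  IMI  (L4)  txn=BusRdX  M[L4]=60
step 5: P1: store L5 := 62  ⟶  IMI  (L5)  txn=BusRdX  M[L5]=90
step 6: P0: store L1 := 11  ⟶  MII  (L1)  txn=BusRdX+Flush  M[L1]=22
step 7: P0: store L4 := 5  ⟶  MII  (L4)  txn=BusRdX+Flush  M[L4]=97
step 8: P2: store L6 := 55  ⟶  IIM  (L6)  txn=BusRdX  M[L6]=80
step 9: P0: store L1 := 62  ⟶  MII  (L1)  txn=∅  M[L1]=22
step 10: P0: store L6 := 39  ⟶  MII  (L6)  txn=BusRdX+Flush  M[L6]=55
step 11: P1: store L2 := 55  ⟶  IMI  (L2)  txn=BusRdX  M[L2]=90
step 12: P1: load  L2  ⟶  IMI  (L2)  txn=∅  M[L2]=90
step 13: P2: load  L6  ⟶  SIS  (L6)  txn=BusRd+Flush  M[L6]=39
step 14: P0: store L1 := 55  ⟶  MII  (L1)  txn=∅  M[L1]=22
step 15: P2: load  L3  ⟶  IIE  (L3)  txn=BusRd  M[L3]=60
step 16: P2: store L6 := 75  ⟶  IIM  (L6)  txn=BusUpgr  M[L6]=39
step 17: P2: load  L0  ⟶  SIS  (L0)  txn=BusRd  M[L0]=20
step 18: P2: store L5 := 84  ⟶  IIM  (L5)  txn=BusRdX+Flush  M[L5]=62
step 19: P2: load  L0  ⟶  SIS  (L0)  txn=∅  M[L0]=20
step 20: P0: store L1 := 85  ⟶  MII  (L1)  txn=∅  M[L1]=22
step 21: P0: load  L5  ⟶  SIS  (L5)  txn=BusRd+Flush  M[L5]=84
step 22: P1: load  L2  ⟶  IMI  (L2)  txn=∅  M[L2]=90
step 23: P2: store L6 := 42  ⟶  IIM  (L6)  txn=∅  M[L6]=39

bus = BusRdX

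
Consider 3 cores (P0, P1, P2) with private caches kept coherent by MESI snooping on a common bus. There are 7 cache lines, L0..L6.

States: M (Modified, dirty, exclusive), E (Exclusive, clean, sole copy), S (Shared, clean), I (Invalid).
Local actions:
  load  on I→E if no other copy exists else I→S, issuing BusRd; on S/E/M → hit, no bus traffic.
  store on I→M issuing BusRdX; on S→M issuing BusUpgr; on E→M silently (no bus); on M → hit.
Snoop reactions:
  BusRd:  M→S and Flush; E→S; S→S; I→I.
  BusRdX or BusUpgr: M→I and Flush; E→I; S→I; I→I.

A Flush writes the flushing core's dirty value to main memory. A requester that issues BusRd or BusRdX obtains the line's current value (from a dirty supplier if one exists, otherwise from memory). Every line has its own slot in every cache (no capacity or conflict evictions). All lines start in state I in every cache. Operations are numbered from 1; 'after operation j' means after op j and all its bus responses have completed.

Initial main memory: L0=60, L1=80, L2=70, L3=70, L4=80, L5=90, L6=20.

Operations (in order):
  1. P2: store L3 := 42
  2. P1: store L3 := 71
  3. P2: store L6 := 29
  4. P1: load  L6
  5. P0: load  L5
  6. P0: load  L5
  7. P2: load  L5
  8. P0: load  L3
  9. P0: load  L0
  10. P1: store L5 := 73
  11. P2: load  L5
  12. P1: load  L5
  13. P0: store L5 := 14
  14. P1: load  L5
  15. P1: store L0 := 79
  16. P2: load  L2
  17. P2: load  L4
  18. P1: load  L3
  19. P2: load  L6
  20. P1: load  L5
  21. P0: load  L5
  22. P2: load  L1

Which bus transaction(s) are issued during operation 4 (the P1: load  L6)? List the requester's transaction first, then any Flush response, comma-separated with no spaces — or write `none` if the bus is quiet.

bus = BusRd,Flush

[1] P2: store L3 := 42 | P0:I, P1:I, P2:M(42) | bus: BusRdX
[2] P1: store L3 := 71 | P0:I, P1:M(71), P2:I | bus: BusRdX,Flush
[3] P2: store L6 := 29 | P0:I, P1:I, P2:M(29) | bus: BusRdX
[4] P1: load  L6 | P0:I, P1:S(29), P2:S(29) | bus: BusRd,Flush
[5] P0: load  L5 | P0:E(90), P1:I, P2:I | bus: BusRd
[6] P0: load  L5 | P0:E(90), P1:I, P2:I | bus: none
[7] P2: load  L5 | P0:S(90), P1:I, P2:S(90) | bus: BusRd
[8] P0: load  L3 | P0:S(71), P1:S(71), P2:I | bus: BusRd,Flush
[9] P0: load  L0 | P0:E(60), P1:I, P2:I | bus: BusRd
[10] P1: store L5 := 73 | P0:I, P1:M(73), P2:I | bus: BusRdX
[11] P2: load  L5 | P0:I, P1:S(73), P2:S(73) | bus: BusRd,Flush
[12] P1: load  L5 | P0:I, P1:S(73), P2:S(73) | bus: none
[13] P0: store L5 := 14 | P0:M(14), P1:I, P2:I | bus: BusRdX
[14] P1: load  L5 | P0:S(14), P1:S(14), P2:I | bus: BusRd,Flush
[15] P1: store L0 := 79 | P0:I, P1:M(79), P2:I | bus: BusRdX
[16] P2: load  L2 | P0:I, P1:I, P2:E(70) | bus: BusRd
[17] P2: load  L4 | P0:I, P1:I, P2:E(80) | bus: BusRd
[18] P1: load  L3 | P0:S(71), P1:S(71), P2:I | bus: none
[19] P2: load  L6 | P0:I, P1:S(29), P2:S(29) | bus: none
[20] P1: load  L5 | P0:S(14), P1:S(14), P2:I | bus: none
[21] P0: load  L5 | P0:S(14), P1:S(14), P2:I | bus: none
[22] P2: load  L1 | P0:I, P1:I, P2:E(80) | bus: BusRd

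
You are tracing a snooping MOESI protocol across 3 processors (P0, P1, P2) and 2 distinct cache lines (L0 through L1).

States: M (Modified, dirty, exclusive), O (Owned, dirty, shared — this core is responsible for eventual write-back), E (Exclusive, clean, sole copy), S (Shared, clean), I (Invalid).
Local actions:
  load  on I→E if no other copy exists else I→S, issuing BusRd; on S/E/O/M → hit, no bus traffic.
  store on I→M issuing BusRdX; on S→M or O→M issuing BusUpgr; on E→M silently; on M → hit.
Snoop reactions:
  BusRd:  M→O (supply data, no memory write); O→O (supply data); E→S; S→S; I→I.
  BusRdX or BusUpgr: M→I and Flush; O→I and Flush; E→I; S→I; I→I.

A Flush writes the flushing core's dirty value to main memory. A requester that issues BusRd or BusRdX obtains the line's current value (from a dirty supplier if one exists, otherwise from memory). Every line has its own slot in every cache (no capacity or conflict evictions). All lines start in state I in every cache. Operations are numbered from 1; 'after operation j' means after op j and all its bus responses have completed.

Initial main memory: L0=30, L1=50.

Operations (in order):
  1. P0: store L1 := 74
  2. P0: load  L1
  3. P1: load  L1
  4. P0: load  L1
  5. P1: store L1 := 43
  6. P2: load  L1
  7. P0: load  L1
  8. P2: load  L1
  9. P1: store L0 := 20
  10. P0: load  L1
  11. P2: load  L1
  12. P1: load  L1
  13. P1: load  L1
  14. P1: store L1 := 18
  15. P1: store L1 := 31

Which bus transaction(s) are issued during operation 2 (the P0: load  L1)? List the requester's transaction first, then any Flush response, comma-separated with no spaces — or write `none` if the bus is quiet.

bus = none

step 1: P0: store L1 := 74  ⟶  MII  (L1)  txn=BusRdX  M[L1]=50
step 2: P0: load  L1  ⟶  MII  (L1)  txn=∅  M[L1]=50
step 3: P1: load  L1  ⟶  OSI  (L1)  txn=BusRd  M[L1]=50
step 4: P0: load  L1  ⟶  OSI  (L1)  txn=∅  M[L1]=50
step 5: P1: store L1 := 43  ⟶  IMI  (L1)  txn=BusUpgr+Flush  M[L1]=74
step 6: P2: load  L1  ⟶  IOS  (L1)  txn=BusRd  M[L1]=74
step 7: P0: load  L1  ⟶  SOS  (L1)  txn=BusRd  M[L1]=74
step 8: P2: load  L1  ⟶  SOS  (L1)  txn=∅  M[L1]=74
step 9: P1: store L0 := 20  ⟶  IMI  (L0)  txn=BusRdX  M[L0]=30
step 10: P0: load  L1  ⟶  SOS  (L1)  txn=∅  M[L1]=74
step 11: P2: load  L1  ⟶  SOS  (L1)  txn=∅  M[L1]=74
step 12: P1: load  L1  ⟶  SOS  (L1)  txn=∅  M[L1]=74
step 13: P1: load  L1  ⟶  SOS  (L1)  txn=∅  M[L1]=74
step 14: P1: store L1 := 18  ⟶  IMI  (L1)  txn=BusUpgr  M[L1]=74
step 15: P1: store L1 := 31  ⟶  IMI  (L1)  txn=∅  M[L1]=74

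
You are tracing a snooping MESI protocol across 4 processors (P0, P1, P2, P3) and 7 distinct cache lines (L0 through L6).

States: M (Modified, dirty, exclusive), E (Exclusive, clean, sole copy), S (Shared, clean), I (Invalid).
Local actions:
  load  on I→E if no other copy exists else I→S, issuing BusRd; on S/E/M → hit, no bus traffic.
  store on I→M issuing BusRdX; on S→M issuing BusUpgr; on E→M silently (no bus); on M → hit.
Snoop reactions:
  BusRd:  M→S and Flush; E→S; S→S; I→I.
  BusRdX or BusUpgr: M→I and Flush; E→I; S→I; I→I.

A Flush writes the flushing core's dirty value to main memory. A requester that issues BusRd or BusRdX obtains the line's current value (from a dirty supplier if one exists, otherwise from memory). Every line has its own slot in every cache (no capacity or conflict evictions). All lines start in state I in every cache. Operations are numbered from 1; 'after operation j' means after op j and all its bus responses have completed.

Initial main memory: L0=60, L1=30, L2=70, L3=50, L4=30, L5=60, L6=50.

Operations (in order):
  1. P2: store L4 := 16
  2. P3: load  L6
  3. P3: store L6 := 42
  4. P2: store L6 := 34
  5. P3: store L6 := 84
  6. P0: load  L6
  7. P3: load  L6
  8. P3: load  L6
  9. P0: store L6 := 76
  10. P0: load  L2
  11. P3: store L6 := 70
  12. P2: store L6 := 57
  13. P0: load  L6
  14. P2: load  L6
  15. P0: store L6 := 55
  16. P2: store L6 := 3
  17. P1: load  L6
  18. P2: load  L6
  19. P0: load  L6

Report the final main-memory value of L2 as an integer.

memory[L2] = 70

  op1 P2: store L4 := 16 → I/I/M/I on L4; bus BusRdX; mem=30
  op2 P3: load  L6 → I/I/I/E on L6; bus BusRd; mem=50
  op3 P3: store L6 := 42 → I/I/I/M on L6; bus (none); mem=50
  op4 P2: store L6 := 34 → I/I/M/I on L6; bus BusRdX Flush; mem=42
  op5 P3: store L6 := 84 → I/I/I/M on L6; bus BusRdX Flush; mem=34
  op6 P0: load  L6 → S/I/I/S on L6; bus BusRd Flush; mem=84
  op7 P3: load  L6 → S/I/I/S on L6; bus (none); mem=84
  op8 P3: load  L6 → S/I/I/S on L6; bus (none); mem=84
  op9 P0: store L6 := 76 → M/I/I/I on L6; bus BusUpgr; mem=84
  op10 P0: load  L2 → E/I/I/I on L2; bus BusRd; mem=70
  op11 P3: store L6 := 70 → I/I/I/M on L6; bus BusRdX Flush; mem=76
  op12 P2: store L6 := 57 → I/I/M/I on L6; bus BusRdX Flush; mem=70
  op13 P0: load  L6 → S/I/S/I on L6; bus BusRd Flush; mem=57
  op14 P2: load  L6 → S/I/S/I on L6; bus (none); mem=57
  op15 P0: store L6 := 55 → M/I/I/I on L6; bus BusUpgr; mem=57
  op16 P2: store L6 := 3 → I/I/M/I on L6; bus BusRdX Flush; mem=55
  op17 P1: load  L6 → I/S/S/I on L6; bus BusRd Flush; mem=3
  op18 P2: load  L6 → I/S/S/I on L6; bus (none); mem=3
  op19 P0: load  L6 → S/S/S/I on L6; bus BusRd; mem=3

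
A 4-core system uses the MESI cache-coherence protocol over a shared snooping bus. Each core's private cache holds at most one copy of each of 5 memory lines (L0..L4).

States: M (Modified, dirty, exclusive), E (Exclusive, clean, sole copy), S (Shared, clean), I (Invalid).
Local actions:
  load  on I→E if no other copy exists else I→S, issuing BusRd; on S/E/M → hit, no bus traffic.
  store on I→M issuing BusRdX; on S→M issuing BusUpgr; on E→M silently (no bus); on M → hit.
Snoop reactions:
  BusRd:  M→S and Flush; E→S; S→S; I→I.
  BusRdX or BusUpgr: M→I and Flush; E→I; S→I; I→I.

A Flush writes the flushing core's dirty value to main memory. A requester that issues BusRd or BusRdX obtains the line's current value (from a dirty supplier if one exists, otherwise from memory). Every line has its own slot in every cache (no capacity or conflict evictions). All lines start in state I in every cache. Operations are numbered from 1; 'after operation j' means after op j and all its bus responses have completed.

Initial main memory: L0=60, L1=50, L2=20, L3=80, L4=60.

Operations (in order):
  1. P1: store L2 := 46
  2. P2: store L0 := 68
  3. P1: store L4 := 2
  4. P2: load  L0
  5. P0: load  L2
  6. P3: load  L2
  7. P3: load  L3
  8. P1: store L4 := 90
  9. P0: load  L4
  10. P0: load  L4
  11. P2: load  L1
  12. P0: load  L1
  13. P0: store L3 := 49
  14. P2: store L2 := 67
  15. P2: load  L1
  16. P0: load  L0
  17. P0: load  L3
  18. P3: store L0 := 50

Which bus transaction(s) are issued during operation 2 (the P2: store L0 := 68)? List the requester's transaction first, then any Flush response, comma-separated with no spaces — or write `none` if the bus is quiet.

bus = BusRdX

[1] P1: store L2 := 46 | P0:I, P1:M(46), P2:I, P3:I | bus: BusRdX
[2] P2: store L0 := 68 | P0:I, P1:I, P2:M(68), P3:I | bus: BusRdX
[3] P1: store L4 := 2 | P0:I, P1:M(2), P2:I, P3:I | bus: BusRdX
[4] P2: load  L0 | P0:I, P1:I, P2:M(68), P3:I | bus: none
[5] P0: load  L2 | P0:S(46), P1:S(46), P2:I, P3:I | bus: BusRd,Flush
[6] P3: load  L2 | P0:S(46), P1:S(46), P2:I, P3:S(46) | bus: BusRd
[7] P3: load  L3 | P0:I, P1:I, P2:I, P3:E(80) | bus: BusRd
[8] P1: store L4 := 90 | P0:I, P1:M(90), P2:I, P3:I | bus: none
[9] P0: load  L4 | P0:S(90), P1:S(90), P2:I, P3:I | bus: BusRd,Flush
[10] P0: load  L4 | P0:S(90), P1:S(90), P2:I, P3:I | bus: none
[11] P2: load  L1 | P0:I, P1:I, P2:E(50), P3:I | bus: BusRd
[12] P0: load  L1 | P0:S(50), P1:I, P2:S(50), P3:I | bus: BusRd
[13] P0: store L3 := 49 | P0:M(49), P1:I, P2:I, P3:I | bus: BusRdX
[14] P2: store L2 := 67 | P0:I, P1:I, P2:M(67), P3:I | bus: BusRdX
[15] P2: load  L1 | P0:S(50), P1:I, P2:S(50), P3:I | bus: none
[16] P0: load  L0 | P0:S(68), P1:I, P2:S(68), P3:I | bus: BusRd,Flush
[17] P0: load  L3 | P0:M(49), P1:I, P2:I, P3:I | bus: none
[18] P3: store L0 := 50 | P0:I, P1:I, P2:I, P3:M(50) | bus: BusRdX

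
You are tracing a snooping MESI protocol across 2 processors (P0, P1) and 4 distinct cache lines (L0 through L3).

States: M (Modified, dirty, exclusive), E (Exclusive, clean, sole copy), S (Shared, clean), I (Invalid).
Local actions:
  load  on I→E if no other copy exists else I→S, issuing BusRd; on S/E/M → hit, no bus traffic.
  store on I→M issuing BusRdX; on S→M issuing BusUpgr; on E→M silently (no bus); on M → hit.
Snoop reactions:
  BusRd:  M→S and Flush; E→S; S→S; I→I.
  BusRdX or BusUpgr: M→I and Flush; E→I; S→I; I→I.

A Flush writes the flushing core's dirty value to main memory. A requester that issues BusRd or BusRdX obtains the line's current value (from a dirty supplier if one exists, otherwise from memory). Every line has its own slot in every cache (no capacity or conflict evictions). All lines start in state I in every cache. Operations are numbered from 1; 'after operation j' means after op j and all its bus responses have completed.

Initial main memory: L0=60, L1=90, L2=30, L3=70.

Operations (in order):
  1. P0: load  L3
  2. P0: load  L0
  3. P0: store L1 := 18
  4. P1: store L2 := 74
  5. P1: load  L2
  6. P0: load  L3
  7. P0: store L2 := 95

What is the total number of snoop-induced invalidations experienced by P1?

invalidations = 1

1. P0: load  L3  bus=[BusRd]  L3: P0=E P1=I  mem[L3]=70
2. P0: load  L0  bus=[BusRd]  L0: P0=E P1=I  mem[L0]=60
3. P0: store L1 := 18  bus=[BusRdX]  L1: P0=M P1=I  mem[L1]=90
4. P1: store L2 := 74  bus=[BusRdX]  L2: P0=I P1=M  mem[L2]=30
5. P1: load  L2  bus=[-]  L2: P0=I P1=M  mem[L2]=30
6. P0: load  L3  bus=[-]  L3: P0=E P1=I  mem[L3]=70
7. P0: store L2 := 95  bus=[BusRdX,Flush]  L2: P0=M P1=I  mem[L2]=74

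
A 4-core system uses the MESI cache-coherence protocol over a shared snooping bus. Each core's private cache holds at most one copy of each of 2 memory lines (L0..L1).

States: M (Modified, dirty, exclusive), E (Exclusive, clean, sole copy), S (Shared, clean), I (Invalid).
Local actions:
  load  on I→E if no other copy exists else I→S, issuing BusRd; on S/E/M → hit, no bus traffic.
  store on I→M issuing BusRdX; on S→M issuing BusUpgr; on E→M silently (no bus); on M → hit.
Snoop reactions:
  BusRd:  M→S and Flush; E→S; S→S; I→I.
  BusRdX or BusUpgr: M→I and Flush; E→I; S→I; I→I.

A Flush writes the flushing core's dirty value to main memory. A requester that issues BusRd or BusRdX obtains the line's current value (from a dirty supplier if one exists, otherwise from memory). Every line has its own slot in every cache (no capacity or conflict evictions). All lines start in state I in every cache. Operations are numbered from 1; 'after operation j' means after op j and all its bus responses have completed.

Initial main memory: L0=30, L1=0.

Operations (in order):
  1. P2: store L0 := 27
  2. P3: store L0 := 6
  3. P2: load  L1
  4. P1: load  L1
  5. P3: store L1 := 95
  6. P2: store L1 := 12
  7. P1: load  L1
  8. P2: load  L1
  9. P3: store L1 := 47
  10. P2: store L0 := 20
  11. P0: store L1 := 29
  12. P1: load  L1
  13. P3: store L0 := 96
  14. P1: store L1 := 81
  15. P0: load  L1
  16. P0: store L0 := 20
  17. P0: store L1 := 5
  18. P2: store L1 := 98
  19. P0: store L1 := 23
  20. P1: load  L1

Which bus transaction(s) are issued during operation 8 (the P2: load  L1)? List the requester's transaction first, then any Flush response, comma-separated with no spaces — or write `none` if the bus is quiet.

[1] P2: store L0 := 27 | P0:I, P1:I, P2:M(27), P3:I | bus: BusRdX
[2] P3: store L0 := 6 | P0:I, P1:I, P2:I, P3:M(6) | bus: BusRdX,Flush
[3] P2: load  L1 | P0:I, P1:I, P2:E(0), P3:I | bus: BusRd
[4] P1: load  L1 | P0:I, P1:S(0), P2:S(0), P3:I | bus: BusRd
[5] P3: store L1 := 95 | P0:I, P1:I, P2:I, P3:M(95) | bus: BusRdX
[6] P2: store L1 := 12 | P0:I, P1:I, P2:M(12), P3:I | bus: BusRdX,Flush
[7] P1: load  L1 | P0:I, P1:S(12), P2:S(12), P3:I | bus: BusRd,Flush
[8] P2: load  L1 | P0:I, P1:S(12), P2:S(12), P3:I | bus: none
[9] P3: store L1 := 47 | P0:I, P1:I, P2:I, P3:M(47) | bus: BusRdX
[10] P2: store L0 := 20 | P0:I, P1:I, P2:M(20), P3:I | bus: BusRdX,Flush
[11] P0: store L1 := 29 | P0:M(29), P1:I, P2:I, P3:I | bus: BusRdX,Flush
[12] P1: load  L1 | P0:S(29), P1:S(29), P2:I, P3:I | bus: BusRd,Flush
[13] P3: store L0 := 96 | P0:I, P1:I, P2:I, P3:M(96) | bus: BusRdX,Flush
[14] P1: store L1 := 81 | P0:I, P1:M(81), P2:I, P3:I | bus: BusUpgr
[15] P0: load  L1 | P0:S(81), P1:S(81), P2:I, P3:I | bus: BusRd,Flush
[16] P0: store L0 := 20 | P0:M(20), P1:I, P2:I, P3:I | bus: BusRdX,Flush
[17] P0: store L1 := 5 | P0:M(5), P1:I, P2:I, P3:I | bus: BusUpgr
[18] P2: store L1 := 98 | P0:I, P1:I, P2:M(98), P3:I | bus: BusRdX,Flush
[19] P0: store L1 := 23 | P0:M(23), P1:I, P2:I, P3:I | bus: BusRdX,Flush
[20] P1: load  L1 | P0:S(23), P1:S(23), P2:I, P3:I | bus: BusRd,Flush

bus = none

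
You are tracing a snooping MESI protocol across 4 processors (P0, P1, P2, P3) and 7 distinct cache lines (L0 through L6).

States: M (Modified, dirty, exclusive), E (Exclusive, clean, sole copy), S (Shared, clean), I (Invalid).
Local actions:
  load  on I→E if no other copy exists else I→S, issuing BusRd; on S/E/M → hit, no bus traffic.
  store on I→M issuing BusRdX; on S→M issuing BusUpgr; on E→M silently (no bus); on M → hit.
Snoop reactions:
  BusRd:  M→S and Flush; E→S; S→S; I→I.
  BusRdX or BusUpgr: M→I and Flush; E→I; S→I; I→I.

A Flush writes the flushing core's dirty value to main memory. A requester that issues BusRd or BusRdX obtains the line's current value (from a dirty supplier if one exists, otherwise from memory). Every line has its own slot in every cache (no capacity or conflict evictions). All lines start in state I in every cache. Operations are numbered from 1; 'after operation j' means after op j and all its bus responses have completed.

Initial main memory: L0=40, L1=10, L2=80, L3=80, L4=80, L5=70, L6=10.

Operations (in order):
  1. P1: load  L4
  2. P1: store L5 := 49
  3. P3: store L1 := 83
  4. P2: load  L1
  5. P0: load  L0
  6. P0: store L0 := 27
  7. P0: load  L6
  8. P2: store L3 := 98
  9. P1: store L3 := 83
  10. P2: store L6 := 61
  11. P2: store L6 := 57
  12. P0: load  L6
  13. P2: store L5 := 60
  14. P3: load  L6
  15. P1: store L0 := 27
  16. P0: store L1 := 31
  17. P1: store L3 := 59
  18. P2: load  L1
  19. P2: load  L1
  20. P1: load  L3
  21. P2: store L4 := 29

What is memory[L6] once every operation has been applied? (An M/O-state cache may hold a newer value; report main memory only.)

memory[L6] = 57

  op1 P1: load  L4 → I/E/I/I on L4; bus BusRd; mem=80
  op2 P1: store L5 := 49 → I/M/I/I on L5; bus BusRdX; mem=70
  op3 P3: store L1 := 83 → I/I/I/M on L1; bus BusRdX; mem=10
  op4 P2: load  L1 → I/I/S/S on L1; bus BusRd Flush; mem=83
  op5 P0: load  L0 → E/I/I/I on L0; bus BusRd; mem=40
  op6 P0: store L0 := 27 → M/I/I/I on L0; bus (none); mem=40
  op7 P0: load  L6 → E/I/I/I on L6; bus BusRd; mem=10
  op8 P2: store L3 := 98 → I/I/M/I on L3; bus BusRdX; mem=80
  op9 P1: store L3 := 83 → I/M/I/I on L3; bus BusRdX Flush; mem=98
  op10 P2: store L6 := 61 → I/I/M/I on L6; bus BusRdX; mem=10
  op11 P2: store L6 := 57 → I/I/M/I on L6; bus (none); mem=10
  op12 P0: load  L6 → S/I/S/I on L6; bus BusRd Flush; mem=57
  op13 P2: store L5 := 60 → I/I/M/I on L5; bus BusRdX Flush; mem=49
  op14 P3: load  L6 → S/I/S/S on L6; bus BusRd; mem=57
  op15 P1: store L0 := 27 → I/M/I/I on L0; bus BusRdX Flush; mem=27
  op16 P0: store L1 := 31 → M/I/I/I on L1; bus BusRdX; mem=83
  op17 P1: store L3 := 59 → I/M/I/I on L3; bus (none); mem=98
  op18 P2: load  L1 → S/I/S/I on L1; bus BusRd Flush; mem=31
  op19 P2: load  L1 → S/I/S/I on L1; bus (none); mem=31
  op20 P1: load  L3 → I/M/I/I on L3; bus (none); mem=98
  op21 P2: store L4 := 29 → I/I/M/I on L4; bus BusRdX; mem=80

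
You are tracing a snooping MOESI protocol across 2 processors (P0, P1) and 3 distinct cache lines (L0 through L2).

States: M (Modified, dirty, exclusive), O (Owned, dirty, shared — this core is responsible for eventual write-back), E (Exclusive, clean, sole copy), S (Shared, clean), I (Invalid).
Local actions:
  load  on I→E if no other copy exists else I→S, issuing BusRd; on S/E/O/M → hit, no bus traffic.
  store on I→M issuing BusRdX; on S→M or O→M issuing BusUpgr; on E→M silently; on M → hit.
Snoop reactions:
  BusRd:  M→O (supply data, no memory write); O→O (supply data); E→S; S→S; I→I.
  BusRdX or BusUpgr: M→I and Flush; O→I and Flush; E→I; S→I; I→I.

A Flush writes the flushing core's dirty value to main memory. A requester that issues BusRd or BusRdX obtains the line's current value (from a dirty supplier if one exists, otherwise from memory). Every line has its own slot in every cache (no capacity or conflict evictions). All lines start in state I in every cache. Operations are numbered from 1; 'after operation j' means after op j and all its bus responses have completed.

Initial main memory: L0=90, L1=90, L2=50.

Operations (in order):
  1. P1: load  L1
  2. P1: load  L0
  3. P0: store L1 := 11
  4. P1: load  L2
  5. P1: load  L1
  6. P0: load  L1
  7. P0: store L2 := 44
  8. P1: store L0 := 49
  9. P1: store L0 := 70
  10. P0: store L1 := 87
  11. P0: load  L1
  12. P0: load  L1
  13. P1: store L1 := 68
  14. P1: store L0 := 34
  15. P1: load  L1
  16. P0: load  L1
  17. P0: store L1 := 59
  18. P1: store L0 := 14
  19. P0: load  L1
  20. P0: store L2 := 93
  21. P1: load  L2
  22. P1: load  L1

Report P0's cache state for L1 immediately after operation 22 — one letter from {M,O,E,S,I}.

state = O

[1] P1: load  L1 | P0:I, P1:E(90) | bus: BusRd
[2] P1: load  L0 | P0:I, P1:E(90) | bus: BusRd
[3] P0: store L1 := 11 | P0:M(11), P1:I | bus: BusRdX
[4] P1: load  L2 | P0:I, P1:E(50) | bus: BusRd
[5] P1: load  L1 | P0:O(11), P1:S(11) | bus: BusRd
[6] P0: load  L1 | P0:O(11), P1:S(11) | bus: none
[7] P0: store L2 := 44 | P0:M(44), P1:I | bus: BusRdX
[8] P1: store L0 := 49 | P0:I, P1:M(49) | bus: none
[9] P1: store L0 := 70 | P0:I, P1:M(70) | bus: none
[10] P0: store L1 := 87 | P0:M(87), P1:I | bus: BusUpgr
[11] P0: load  L1 | P0:M(87), P1:I | bus: none
[12] P0: load  L1 | P0:M(87), P1:I | bus: none
[13] P1: store L1 := 68 | P0:I, P1:M(68) | bus: BusRdX,Flush
[14] P1: store L0 := 34 | P0:I, P1:M(34) | bus: none
[15] P1: load  L1 | P0:I, P1:M(68) | bus: none
[16] P0: load  L1 | P0:S(68), P1:O(68) | bus: BusRd
[17] P0: store L1 := 59 | P0:M(59), P1:I | bus: BusUpgr,Flush
[18] P1: store L0 := 14 | P0:I, P1:M(14) | bus: none
[19] P0: load  L1 | P0:M(59), P1:I | bus: none
[20] P0: store L2 := 93 | P0:M(93), P1:I | bus: none
[21] P1: load  L2 | P0:O(93), P1:S(93) | bus: BusRd
[22] P1: load  L1 | P0:O(59), P1:S(59) | bus: BusRd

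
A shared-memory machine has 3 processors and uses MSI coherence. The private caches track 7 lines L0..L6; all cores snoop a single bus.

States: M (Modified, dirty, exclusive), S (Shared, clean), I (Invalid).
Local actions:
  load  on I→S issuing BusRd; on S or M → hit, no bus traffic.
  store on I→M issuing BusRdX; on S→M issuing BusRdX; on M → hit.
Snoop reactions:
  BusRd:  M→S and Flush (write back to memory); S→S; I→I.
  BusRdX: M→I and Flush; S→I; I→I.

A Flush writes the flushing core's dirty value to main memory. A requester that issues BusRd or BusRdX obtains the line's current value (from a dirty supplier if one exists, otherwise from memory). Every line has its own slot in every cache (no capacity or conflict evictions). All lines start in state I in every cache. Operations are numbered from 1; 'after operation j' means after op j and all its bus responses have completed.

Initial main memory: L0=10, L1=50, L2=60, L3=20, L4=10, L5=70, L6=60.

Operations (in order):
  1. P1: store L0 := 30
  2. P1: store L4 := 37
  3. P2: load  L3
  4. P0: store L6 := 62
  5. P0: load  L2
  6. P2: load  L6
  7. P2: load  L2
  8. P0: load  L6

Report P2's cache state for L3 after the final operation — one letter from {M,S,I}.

state = S

[1] P1: store L0 := 30 | P0:I, P1:M(30), P2:I | bus: BusRdX
[2] P1: store L4 := 37 | P0:I, P1:M(37), P2:I | bus: BusRdX
[3] P2: load  L3 | P0:I, P1:I, P2:S(20) | bus: BusRd
[4] P0: store L6 := 62 | P0:M(62), P1:I, P2:I | bus: BusRdX
[5] P0: load  L2 | P0:S(60), P1:I, P2:I | bus: BusRd
[6] P2: load  L6 | P0:S(62), P1:I, P2:S(62) | bus: BusRd,Flush
[7] P2: load  L2 | P0:S(60), P1:I, P2:S(60) | bus: BusRd
[8] P0: load  L6 | P0:S(62), P1:I, P2:S(62) | bus: none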